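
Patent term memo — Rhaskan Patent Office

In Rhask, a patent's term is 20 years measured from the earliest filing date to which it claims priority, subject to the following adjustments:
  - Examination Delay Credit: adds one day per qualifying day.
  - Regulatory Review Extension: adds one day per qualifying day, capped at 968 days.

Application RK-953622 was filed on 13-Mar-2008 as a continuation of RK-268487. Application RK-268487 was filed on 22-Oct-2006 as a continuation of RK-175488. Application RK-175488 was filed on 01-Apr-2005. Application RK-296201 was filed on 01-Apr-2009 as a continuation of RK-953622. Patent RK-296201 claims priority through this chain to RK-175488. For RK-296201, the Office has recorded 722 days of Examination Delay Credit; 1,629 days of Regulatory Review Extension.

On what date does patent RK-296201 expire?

2029-11-16

Earliest priority filing: 1 April 2005.
Base term: 1 April 2005 + 20 years → 1 April 2025.
Examination Delay Credit: +722 days → 24 March 2027.
Regulatory Review Extension: 1629 days claimed exceeds the 968-day cap, so +968 days → 16 November 2029.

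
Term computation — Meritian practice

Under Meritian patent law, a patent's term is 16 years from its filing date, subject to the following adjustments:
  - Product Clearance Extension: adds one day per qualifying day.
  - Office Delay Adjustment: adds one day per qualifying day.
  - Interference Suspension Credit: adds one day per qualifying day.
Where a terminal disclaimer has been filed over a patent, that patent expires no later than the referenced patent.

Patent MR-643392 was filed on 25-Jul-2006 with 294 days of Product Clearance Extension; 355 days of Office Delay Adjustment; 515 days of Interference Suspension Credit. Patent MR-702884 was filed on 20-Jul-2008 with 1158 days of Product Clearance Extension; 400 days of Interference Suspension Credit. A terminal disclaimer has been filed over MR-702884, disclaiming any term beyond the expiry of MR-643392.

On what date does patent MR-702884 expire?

October 1, 2025

Natural term of MR-702884:
  Base: filing + 16 years → 20 July 2024.
  Product Clearance Extension: +1158 days → 21 September 2027.
  Interference Suspension Credit: +400 days → 25 October 2028.
Expiry of referenced patent MR-643392:
  Base: filing + 16 years → 25 July 2022.
  Product Clearance Extension: +294 days → 15 May 2023.
  Office Delay Adjustment: +355 days → 4 May 2024.
  Interference Suspension Credit: +515 days → 1 October 2025.
Terminal disclaimer: MR-702884 expires on the earlier of 25 October 2028 and 1 October 2025.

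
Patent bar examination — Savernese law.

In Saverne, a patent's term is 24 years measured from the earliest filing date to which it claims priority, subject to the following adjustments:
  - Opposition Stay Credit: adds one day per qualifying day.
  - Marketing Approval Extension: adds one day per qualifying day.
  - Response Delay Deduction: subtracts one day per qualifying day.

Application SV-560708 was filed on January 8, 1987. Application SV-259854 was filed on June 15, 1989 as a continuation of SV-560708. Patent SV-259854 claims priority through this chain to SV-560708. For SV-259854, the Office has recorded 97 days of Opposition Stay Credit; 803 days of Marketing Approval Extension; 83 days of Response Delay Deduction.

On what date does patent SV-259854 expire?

April 4, 2013

Earliest priority filing: 8 January 1987.
Base term: 8 January 1987 + 24 years → 8 January 2011.
Opposition Stay Credit: +97 days → 15 April 2011.
Marketing Approval Extension: +803 days → 26 June 2013.
Response Delay Deduction: −83 days → 4 April 2013.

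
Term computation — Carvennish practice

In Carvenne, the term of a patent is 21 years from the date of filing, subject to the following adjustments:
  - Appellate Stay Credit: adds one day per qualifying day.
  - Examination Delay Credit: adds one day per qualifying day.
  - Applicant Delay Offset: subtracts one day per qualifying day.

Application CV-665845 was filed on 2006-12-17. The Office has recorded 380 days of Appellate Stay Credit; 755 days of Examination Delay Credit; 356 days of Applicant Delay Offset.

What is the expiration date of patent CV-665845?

Base term: filing date + 21 years → 17 December 2027.
Appellate Stay Credit: +380 days → 31 December 2028.
Examination Delay Credit: +755 days → 25 January 2031.
Applicant Delay Offset: −356 days → 3 February 2030.

2030-02-03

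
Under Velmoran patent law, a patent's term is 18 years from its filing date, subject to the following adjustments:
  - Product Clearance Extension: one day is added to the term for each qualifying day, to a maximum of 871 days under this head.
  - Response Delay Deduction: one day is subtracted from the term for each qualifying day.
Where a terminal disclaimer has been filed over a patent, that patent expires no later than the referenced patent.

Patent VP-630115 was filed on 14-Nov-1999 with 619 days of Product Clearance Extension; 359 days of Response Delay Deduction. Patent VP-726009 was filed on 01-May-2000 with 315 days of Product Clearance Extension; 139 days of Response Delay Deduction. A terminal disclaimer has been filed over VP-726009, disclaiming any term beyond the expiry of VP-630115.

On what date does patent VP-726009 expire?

Natural term of VP-726009:
  Base: filing + 18 years → 1 May 2018.
  Product Clearance Extension: 315 days (within the 871-day cap) → +315 days → 12 March 2019.
  Response Delay Deduction: −139 days → 24 October 2018.
Expiry of referenced patent VP-630115:
  Base: filing + 18 years → 14 November 2017.
  Product Clearance Extension: 619 days (within the 871-day cap) → +619 days → 26 July 2019.
  Response Delay Deduction: −359 days → 1 August 2018.
Terminal disclaimer: VP-726009 expires on the earlier of 24 October 2018 and 1 August 2018.

August 1, 2018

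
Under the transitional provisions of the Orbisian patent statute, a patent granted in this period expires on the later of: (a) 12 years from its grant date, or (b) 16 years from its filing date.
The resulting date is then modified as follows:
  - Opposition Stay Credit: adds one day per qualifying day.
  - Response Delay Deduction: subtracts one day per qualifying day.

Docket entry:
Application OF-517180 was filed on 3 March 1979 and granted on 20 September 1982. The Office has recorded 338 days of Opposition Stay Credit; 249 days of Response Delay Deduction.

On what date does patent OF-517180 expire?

(a) grant + 12 years → 20 September 1994.
(b) filing + 16 years → 3 March 1995.
Later of the two: 3 March 1995.
Opposition Stay Credit: +338 days → 4 February 1996.
Response Delay Deduction: −249 days → 31 May 1995.

May 31, 1995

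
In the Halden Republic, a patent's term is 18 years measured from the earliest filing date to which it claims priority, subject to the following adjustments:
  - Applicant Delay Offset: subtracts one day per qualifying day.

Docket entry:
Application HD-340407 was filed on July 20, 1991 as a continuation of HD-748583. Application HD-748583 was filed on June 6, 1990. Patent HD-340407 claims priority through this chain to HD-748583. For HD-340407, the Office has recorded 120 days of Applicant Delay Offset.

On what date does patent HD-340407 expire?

February 7, 2008

Earliest priority filing: 6 June 1990.
Base term: 6 June 1990 + 18 years → 6 June 2008.
Applicant Delay Offset: −120 days → 7 February 2008.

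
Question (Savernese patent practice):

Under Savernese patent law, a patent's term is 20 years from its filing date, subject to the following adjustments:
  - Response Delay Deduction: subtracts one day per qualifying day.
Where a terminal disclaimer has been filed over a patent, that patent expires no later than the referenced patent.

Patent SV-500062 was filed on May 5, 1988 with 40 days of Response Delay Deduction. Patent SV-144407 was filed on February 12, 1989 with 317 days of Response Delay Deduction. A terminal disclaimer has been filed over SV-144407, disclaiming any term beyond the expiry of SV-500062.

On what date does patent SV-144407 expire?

Natural term of SV-144407:
  Base: filing + 20 years → 12 February 2009.
  Response Delay Deduction: −317 days → 1 April 2008.
Expiry of referenced patent SV-500062:
  Base: filing + 20 years → 5 May 2008.
  Response Delay Deduction: −40 days → 26 March 2008.
Terminal disclaimer: SV-144407 expires on the earlier of 1 April 2008 and 26 March 2008.

2008-03-26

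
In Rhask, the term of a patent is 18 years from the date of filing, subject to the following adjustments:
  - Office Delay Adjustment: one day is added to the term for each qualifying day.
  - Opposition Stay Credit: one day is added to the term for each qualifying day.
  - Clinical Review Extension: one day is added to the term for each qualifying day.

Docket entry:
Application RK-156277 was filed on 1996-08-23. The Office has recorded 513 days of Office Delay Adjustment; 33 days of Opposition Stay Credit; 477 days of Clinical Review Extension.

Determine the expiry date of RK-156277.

Base term: filing date + 18 years → 23 August 2014.
Office Delay Adjustment: +513 days → 18 January 2016.
Opposition Stay Credit: +33 days → 20 February 2016.
Clinical Review Extension: +477 days → 11 June 2017.

June 11, 2017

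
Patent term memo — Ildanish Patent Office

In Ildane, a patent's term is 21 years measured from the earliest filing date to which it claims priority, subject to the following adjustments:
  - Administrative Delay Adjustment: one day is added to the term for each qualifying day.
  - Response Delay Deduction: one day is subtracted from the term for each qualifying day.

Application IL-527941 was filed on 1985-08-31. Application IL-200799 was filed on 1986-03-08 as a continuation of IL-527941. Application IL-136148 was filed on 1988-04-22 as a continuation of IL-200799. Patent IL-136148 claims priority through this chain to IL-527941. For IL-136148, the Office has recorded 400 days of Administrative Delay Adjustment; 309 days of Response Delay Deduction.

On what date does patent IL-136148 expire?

Earliest priority filing: 31 August 1985.
Base term: 31 August 1985 + 21 years → 31 August 2006.
Administrative Delay Adjustment: +400 days → 5 October 2007.
Response Delay Deduction: −309 days → 30 November 2006.

2006-11-30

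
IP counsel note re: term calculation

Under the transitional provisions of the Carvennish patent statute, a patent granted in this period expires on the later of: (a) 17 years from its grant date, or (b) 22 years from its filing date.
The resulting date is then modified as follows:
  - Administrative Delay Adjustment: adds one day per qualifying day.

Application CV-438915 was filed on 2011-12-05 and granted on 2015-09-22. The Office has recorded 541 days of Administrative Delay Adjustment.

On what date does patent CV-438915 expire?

(a) grant + 17 years → 22 September 2032.
(b) filing + 22 years → 5 December 2033.
Later of the two: 5 December 2033.
Administrative Delay Adjustment: +541 days → 30 May 2035.

May 30, 2035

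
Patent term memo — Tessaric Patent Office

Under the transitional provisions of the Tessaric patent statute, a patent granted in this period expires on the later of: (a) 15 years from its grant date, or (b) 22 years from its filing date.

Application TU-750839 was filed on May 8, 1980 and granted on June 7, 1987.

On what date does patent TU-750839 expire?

(a) grant + 15 years → 7 June 2002.
(b) filing + 22 years → 8 May 2002.
Later of the two: 7 June 2002.

2002-06-07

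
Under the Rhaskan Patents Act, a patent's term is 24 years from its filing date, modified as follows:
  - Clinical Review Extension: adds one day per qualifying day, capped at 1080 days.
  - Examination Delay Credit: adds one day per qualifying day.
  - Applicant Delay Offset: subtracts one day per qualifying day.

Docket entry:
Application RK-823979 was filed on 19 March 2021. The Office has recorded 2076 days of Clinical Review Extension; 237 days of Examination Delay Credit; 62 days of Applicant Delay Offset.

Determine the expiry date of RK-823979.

Base term: filing date + 24 years → 19 March 2045.
Clinical Review Extension: 2076 days claimed exceeds the 1080-day cap, so +1080 days → 3 March 2048.
Examination Delay Credit: +237 days → 26 October 2048.
Applicant Delay Offset: −62 days → 25 August 2048.

August 25, 2048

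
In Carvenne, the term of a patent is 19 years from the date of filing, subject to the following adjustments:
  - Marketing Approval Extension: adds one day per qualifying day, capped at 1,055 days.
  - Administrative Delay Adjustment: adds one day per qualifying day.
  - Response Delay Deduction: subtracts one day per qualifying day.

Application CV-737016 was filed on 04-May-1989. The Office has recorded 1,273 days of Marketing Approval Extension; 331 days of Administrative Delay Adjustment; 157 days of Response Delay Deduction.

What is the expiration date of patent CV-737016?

Base term: filing date + 19 years → 4 May 2008.
Marketing Approval Extension: 1273 days claimed exceeds the 1055-day cap, so +1055 days → 25 March 2011.
Administrative Delay Adjustment: +331 days → 19 February 2012.
Response Delay Deduction: −157 days → 15 September 2011.

2011-09-15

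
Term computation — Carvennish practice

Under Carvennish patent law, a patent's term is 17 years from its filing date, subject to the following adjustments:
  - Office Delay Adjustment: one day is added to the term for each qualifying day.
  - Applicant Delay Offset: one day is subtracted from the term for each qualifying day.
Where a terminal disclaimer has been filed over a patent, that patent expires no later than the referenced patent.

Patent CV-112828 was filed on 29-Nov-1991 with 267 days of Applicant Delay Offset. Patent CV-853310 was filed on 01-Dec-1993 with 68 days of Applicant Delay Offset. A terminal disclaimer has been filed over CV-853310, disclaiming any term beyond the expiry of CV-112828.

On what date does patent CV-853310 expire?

March 7, 2008

Natural term of CV-853310:
  Base: filing + 17 years → 1 December 2010.
  Applicant Delay Offset: −68 days → 24 September 2010.
Expiry of referenced patent CV-112828:
  Base: filing + 17 years → 29 November 2008.
  Applicant Delay Offset: −267 days → 7 March 2008.
Terminal disclaimer: CV-853310 expires on the earlier of 24 September 2010 and 7 March 2008.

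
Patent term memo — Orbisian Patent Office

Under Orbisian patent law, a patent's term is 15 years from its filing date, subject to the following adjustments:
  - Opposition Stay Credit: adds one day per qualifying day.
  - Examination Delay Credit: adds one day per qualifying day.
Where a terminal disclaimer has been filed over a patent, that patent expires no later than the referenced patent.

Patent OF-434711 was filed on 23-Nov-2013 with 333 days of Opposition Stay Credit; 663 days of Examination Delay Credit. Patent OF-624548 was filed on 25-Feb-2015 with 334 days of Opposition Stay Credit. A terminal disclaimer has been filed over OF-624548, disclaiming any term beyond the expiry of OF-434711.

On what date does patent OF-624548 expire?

Natural term of OF-624548:
  Base: filing + 15 years → 25 February 2030.
  Opposition Stay Credit: +334 days → 25 January 2031.
Expiry of referenced patent OF-434711:
  Base: filing + 15 years → 23 November 2028.
  Opposition Stay Credit: +333 days → 22 October 2029.
  Examination Delay Credit: +663 days → 16 August 2031.
Terminal disclaimer: OF-624548 expires on the earlier of 25 January 2031 and 16 August 2031.

2031-01-25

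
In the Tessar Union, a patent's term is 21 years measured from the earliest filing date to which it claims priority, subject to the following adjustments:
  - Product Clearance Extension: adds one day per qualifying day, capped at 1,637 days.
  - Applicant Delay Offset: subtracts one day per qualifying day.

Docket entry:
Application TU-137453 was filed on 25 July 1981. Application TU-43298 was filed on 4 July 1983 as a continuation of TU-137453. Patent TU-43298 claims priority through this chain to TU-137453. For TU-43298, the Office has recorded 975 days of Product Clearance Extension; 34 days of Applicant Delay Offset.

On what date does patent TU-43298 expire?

2005-02-20

Earliest priority filing: 25 July 1981.
Base term: 25 July 1981 + 21 years → 25 July 2002.
Product Clearance Extension: 975 days (within the 1637-day cap) → +975 days → 26 March 2005.
Applicant Delay Offset: −34 days → 20 February 2005.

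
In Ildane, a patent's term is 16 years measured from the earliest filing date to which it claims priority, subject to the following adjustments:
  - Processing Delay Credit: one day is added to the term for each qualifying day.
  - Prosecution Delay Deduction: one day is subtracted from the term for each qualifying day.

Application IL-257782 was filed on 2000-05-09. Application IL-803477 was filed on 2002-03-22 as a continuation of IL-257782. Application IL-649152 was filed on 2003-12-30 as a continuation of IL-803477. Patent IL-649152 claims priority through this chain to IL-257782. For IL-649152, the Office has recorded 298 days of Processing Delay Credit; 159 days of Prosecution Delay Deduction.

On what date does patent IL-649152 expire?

2016-09-25

Earliest priority filing: 9 May 2000.
Base term: 9 May 2000 + 16 years → 9 May 2016.
Processing Delay Credit: +298 days → 3 March 2017.
Prosecution Delay Deduction: −159 days → 25 September 2016.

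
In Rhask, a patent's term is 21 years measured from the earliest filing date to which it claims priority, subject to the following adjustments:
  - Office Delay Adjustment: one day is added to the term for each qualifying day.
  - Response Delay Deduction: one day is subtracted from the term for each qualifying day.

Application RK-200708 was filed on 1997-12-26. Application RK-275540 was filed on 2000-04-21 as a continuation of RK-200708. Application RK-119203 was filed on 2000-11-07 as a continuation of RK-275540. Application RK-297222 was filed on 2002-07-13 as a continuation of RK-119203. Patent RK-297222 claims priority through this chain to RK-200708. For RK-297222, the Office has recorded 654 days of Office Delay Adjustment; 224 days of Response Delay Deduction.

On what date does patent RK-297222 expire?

February 29, 2020

Earliest priority filing: 26 December 1997.
Base term: 26 December 1997 + 21 years → 26 December 2018.
Office Delay Adjustment: +654 days → 10 October 2020.
Response Delay Deduction: −224 days → 29 February 2020.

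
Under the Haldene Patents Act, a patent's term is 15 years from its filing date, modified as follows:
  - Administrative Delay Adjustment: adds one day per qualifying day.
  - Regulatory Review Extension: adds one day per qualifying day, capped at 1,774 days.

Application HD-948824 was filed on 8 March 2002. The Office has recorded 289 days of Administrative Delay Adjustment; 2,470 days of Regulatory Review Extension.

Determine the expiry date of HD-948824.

October 31, 2022

Base term: filing date + 15 years → 8 March 2017.
Administrative Delay Adjustment: +289 days → 22 December 2017.
Regulatory Review Extension: 2470 days claimed exceeds the 1774-day cap, so +1774 days → 31 October 2022.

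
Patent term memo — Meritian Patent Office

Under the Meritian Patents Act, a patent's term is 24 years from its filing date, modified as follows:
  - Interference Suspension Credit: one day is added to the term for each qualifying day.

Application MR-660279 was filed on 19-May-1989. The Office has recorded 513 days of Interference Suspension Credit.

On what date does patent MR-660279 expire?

October 14, 2014

Base term: filing date + 24 years → 19 May 2013.
Interference Suspension Credit: +513 days → 14 October 2014.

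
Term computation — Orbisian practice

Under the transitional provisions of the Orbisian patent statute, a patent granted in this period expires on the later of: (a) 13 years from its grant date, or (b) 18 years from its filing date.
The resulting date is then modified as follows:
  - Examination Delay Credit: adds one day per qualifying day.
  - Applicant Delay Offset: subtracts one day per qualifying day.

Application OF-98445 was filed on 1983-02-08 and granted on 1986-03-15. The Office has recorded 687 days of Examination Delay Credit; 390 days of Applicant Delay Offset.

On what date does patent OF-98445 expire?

(a) grant + 13 years → 15 March 1999.
(b) filing + 18 years → 8 February 2001.
Later of the two: 8 February 2001.
Examination Delay Credit: +687 days → 27 December 2002.
Applicant Delay Offset: −390 days → 2 December 2001.

2001-12-02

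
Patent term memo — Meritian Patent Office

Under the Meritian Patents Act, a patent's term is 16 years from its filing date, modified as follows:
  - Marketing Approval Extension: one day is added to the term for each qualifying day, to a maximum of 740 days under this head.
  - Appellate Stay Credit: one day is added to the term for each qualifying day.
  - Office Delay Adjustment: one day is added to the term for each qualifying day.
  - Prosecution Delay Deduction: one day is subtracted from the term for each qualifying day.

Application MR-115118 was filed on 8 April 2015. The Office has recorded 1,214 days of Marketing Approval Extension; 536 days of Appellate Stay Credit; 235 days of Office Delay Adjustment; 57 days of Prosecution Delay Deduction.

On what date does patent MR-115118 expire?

April 1, 2035

Base term: filing date + 16 years → 8 April 2031.
Marketing Approval Extension: 1214 days claimed exceeds the 740-day cap, so +740 days → 17 April 2033.
Appellate Stay Credit: +536 days → 5 October 2034.
Office Delay Adjustment: +235 days → 28 May 2035.
Prosecution Delay Deduction: −57 days → 1 April 2035.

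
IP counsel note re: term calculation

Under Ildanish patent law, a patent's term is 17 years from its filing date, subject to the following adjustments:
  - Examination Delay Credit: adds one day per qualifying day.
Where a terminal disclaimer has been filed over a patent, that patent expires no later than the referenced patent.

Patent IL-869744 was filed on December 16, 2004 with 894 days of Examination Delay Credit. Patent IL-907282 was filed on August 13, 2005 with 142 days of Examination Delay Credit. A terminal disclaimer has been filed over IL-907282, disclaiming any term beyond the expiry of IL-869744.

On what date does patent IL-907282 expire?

January 2, 2023

Natural term of IL-907282:
  Base: filing + 17 years → 13 August 2022.
  Examination Delay Credit: +142 days → 2 January 2023.
Expiry of referenced patent IL-869744:
  Base: filing + 17 years → 16 December 2021.
  Examination Delay Credit: +894 days → 28 May 2024.
Terminal disclaimer: IL-907282 expires on the earlier of 2 January 2023 and 28 May 2024.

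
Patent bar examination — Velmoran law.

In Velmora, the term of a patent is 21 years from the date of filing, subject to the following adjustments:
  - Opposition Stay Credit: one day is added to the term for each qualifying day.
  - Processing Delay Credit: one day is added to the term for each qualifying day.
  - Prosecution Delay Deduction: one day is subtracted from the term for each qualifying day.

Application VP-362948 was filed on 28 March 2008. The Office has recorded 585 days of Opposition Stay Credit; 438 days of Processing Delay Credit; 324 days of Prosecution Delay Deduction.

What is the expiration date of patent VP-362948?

2031-02-25

Base term: filing date + 21 years → 28 March 2029.
Opposition Stay Credit: +585 days → 3 November 2030.
Processing Delay Credit: +438 days → 15 January 2032.
Prosecution Delay Deduction: −324 days → 25 February 2031.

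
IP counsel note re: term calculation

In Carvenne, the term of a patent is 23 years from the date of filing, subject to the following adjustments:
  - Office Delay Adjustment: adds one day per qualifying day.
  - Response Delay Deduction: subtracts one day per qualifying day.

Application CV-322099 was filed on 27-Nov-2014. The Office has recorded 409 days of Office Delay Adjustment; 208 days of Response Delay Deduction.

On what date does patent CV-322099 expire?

2038-06-16

Base term: filing date + 23 years → 27 November 2037.
Office Delay Adjustment: +409 days → 10 January 2039.
Response Delay Deduction: −208 days → 16 June 2038.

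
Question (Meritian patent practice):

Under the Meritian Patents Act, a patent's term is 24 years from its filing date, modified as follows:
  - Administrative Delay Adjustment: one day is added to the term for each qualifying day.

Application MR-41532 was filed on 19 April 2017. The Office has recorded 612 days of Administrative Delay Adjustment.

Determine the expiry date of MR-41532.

December 22, 2042

Base term: filing date + 24 years → 19 April 2041.
Administrative Delay Adjustment: +612 days → 22 December 2042.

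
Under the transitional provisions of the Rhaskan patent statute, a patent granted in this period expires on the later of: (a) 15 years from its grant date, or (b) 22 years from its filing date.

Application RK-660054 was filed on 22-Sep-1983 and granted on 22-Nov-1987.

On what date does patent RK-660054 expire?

September 22, 2005

(a) grant + 15 years → 22 November 2002.
(b) filing + 22 years → 22 September 2005.
Later of the two: 22 September 2005.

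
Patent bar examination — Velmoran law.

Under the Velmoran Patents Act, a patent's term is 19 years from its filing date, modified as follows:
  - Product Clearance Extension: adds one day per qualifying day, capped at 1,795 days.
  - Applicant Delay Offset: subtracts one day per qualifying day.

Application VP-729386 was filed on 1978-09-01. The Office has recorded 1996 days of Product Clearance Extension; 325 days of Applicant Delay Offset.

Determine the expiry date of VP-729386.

Base term: filing date + 19 years → 1 September 1997.
Product Clearance Extension: 1996 days claimed exceeds the 1795-day cap, so +1795 days → 1 August 2002.
Applicant Delay Offset: −325 days → 10 September 2001.

September 10, 2001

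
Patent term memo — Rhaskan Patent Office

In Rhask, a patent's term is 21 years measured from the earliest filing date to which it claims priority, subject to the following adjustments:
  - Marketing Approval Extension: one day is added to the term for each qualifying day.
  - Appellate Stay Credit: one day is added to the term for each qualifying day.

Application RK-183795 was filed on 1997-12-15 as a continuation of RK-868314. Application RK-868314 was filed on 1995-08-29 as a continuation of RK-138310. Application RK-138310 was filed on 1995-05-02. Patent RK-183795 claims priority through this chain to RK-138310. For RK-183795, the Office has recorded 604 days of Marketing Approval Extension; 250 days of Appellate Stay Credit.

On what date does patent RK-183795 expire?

September 3, 2018

Earliest priority filing: 2 May 1995.
Base term: 2 May 1995 + 21 years → 2 May 2016.
Marketing Approval Extension: +604 days → 27 December 2017.
Appellate Stay Credit: +250 days → 3 September 2018.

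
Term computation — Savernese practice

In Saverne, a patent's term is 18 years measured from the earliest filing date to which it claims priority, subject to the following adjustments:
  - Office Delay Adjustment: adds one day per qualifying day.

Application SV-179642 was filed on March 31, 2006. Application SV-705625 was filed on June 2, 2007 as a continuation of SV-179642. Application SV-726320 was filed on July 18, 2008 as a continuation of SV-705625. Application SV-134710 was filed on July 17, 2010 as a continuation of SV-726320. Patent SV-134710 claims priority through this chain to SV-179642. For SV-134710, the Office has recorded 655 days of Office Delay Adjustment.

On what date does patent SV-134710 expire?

January 15, 2026

Earliest priority filing: 31 March 2006.
Base term: 31 March 2006 + 18 years → 31 March 2024.
Office Delay Adjustment: +655 days → 15 January 2026.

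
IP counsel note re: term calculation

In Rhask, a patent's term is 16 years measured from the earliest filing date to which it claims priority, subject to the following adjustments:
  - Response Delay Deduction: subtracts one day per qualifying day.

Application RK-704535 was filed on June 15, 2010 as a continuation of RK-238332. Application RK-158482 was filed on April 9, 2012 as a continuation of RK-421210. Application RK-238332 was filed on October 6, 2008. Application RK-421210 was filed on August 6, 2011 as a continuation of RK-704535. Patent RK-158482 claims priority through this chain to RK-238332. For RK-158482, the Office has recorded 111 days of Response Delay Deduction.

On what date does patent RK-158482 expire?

June 17, 2024

Earliest priority filing: 6 October 2008.
Base term: 6 October 2008 + 16 years → 6 October 2024.
Response Delay Deduction: −111 days → 17 June 2024.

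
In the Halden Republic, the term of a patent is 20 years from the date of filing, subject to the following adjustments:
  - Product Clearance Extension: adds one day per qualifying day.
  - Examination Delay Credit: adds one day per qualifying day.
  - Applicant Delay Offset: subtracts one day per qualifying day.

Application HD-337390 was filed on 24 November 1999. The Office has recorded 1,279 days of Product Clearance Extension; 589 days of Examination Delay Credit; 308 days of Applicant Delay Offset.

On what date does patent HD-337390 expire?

Base term: filing date + 20 years → 24 November 2019.
Product Clearance Extension: +1279 days → 26 May 2023.
Examination Delay Credit: +589 days → 4 January 2025.
Applicant Delay Offset: −308 days → 2 March 2024.

2024-03-02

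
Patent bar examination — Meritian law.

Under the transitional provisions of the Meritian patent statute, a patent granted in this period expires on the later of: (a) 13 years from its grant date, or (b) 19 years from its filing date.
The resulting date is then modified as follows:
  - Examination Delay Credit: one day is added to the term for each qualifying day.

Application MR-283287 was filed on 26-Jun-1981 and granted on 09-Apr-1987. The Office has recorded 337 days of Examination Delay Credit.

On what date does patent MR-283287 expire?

(a) grant + 13 years → 9 April 2000.
(b) filing + 19 years → 26 June 2000.
Later of the two: 26 June 2000.
Examination Delay Credit: +337 days → 29 May 2001.

2001-05-29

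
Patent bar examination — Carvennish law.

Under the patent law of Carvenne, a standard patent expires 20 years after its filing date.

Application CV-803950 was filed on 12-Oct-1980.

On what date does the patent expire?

October 12, 2000

Filing date + 20 years → 12 October 2000.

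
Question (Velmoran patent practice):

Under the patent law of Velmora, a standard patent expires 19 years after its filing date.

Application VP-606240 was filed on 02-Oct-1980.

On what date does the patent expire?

Filing date + 19 years → 2 October 1999.

October 2, 1999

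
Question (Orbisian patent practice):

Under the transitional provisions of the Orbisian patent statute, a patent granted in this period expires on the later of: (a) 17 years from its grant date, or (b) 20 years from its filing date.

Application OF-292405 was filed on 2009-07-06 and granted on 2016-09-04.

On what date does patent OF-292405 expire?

(a) grant + 17 years → 4 September 2033.
(b) filing + 20 years → 6 July 2029.
Later of the two: 4 September 2033.

September 4, 2033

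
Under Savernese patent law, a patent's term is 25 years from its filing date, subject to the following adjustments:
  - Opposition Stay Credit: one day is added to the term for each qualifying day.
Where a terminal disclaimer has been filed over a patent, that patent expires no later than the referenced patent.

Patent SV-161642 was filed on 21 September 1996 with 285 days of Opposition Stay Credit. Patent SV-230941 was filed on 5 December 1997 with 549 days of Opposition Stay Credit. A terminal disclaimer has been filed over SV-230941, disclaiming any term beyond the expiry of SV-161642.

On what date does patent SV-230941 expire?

Natural term of SV-230941:
  Base: filing + 25 years → 5 December 2022.
  Opposition Stay Credit: +549 days → 6 June 2024.
Expiry of referenced patent SV-161642:
  Base: filing + 25 years → 21 September 2021.
  Opposition Stay Credit: +285 days → 3 July 2022.
Terminal disclaimer: SV-230941 expires on the earlier of 6 June 2024 and 3 July 2022.

2022-07-03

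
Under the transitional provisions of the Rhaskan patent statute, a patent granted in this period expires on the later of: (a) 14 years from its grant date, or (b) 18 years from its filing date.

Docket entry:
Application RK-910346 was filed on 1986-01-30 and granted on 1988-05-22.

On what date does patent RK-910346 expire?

January 30, 2004

(a) grant + 14 years → 22 May 2002.
(b) filing + 18 years → 30 January 2004.
Later of the two: 30 January 2004.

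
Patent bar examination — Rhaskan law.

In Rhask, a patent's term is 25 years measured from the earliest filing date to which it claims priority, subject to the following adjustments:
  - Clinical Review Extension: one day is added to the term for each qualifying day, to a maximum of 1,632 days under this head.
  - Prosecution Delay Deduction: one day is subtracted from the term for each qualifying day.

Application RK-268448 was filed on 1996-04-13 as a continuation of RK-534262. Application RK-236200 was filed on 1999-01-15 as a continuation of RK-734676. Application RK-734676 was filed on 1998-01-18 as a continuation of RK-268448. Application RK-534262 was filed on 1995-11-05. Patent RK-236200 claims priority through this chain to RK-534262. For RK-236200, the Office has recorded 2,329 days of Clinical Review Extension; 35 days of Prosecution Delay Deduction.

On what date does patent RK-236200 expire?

Earliest priority filing: 5 November 1995.
Base term: 5 November 1995 + 25 years → 5 November 2020.
Clinical Review Extension: 2329 days claimed exceeds the 1632-day cap, so +1632 days → 25 April 2025.
Prosecution Delay Deduction: −35 days → 21 March 2025.

March 21, 2025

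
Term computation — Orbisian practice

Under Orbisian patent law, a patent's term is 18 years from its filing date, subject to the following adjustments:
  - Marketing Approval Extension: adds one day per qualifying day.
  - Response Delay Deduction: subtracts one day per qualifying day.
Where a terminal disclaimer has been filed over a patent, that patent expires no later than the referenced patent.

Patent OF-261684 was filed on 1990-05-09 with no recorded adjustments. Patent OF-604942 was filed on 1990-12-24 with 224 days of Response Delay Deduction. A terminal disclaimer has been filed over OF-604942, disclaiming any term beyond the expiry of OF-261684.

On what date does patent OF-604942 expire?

2008-05-09

Natural term of OF-604942:
  Base: filing + 18 years → 24 December 2008.
  Response Delay Deduction: −224 days → 14 May 2008.
Expiry of referenced patent OF-261684:
  Base: filing + 18 years → 9 May 2008.
Terminal disclaimer: OF-604942 expires on the earlier of 14 May 2008 and 9 May 2008.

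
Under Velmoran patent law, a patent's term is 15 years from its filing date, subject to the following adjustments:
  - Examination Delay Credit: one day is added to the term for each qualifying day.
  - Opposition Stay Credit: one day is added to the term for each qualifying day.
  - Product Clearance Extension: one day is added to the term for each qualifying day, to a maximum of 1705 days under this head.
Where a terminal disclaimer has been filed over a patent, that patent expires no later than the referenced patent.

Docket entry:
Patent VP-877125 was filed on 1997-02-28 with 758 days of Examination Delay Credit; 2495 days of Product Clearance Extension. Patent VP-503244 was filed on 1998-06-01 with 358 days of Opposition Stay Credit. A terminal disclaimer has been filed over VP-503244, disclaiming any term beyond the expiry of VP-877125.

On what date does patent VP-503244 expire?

Natural term of VP-503244:
  Base: filing + 15 years → 1 June 2013.
  Opposition Stay Credit: +358 days → 25 May 2014.
Expiry of referenced patent VP-877125:
  Base: filing + 15 years → 28 February 2012.
  Examination Delay Credit: +758 days → 27 March 2014.
  Product Clearance Extension: 2495 days claimed exceeds the 1705-day cap, so +1705 days → 26 November 2018.
Terminal disclaimer: VP-503244 expires on the earlier of 25 May 2014 and 26 November 2018.

2014-05-25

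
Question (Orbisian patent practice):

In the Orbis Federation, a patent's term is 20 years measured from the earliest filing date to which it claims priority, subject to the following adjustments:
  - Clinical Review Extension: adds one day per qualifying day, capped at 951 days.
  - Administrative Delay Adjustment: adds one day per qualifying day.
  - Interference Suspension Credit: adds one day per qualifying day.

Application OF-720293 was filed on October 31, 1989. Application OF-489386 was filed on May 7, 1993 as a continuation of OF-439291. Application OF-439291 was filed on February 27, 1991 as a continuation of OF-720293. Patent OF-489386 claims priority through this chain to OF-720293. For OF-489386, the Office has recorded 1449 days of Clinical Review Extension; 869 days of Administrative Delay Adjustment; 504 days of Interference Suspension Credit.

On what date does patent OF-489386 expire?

March 12, 2016

Earliest priority filing: 31 October 1989.
Base term: 31 October 1989 + 20 years → 31 October 2009.
Clinical Review Extension: 1449 days claimed exceeds the 951-day cap, so +951 days → 8 June 2012.
Administrative Delay Adjustment: +869 days → 25 October 2014.
Interference Suspension Credit: +504 days → 12 March 2016.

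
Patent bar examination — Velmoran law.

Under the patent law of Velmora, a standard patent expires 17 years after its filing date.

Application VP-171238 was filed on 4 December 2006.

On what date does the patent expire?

Filing date + 17 years → 4 December 2023.

December 4, 2023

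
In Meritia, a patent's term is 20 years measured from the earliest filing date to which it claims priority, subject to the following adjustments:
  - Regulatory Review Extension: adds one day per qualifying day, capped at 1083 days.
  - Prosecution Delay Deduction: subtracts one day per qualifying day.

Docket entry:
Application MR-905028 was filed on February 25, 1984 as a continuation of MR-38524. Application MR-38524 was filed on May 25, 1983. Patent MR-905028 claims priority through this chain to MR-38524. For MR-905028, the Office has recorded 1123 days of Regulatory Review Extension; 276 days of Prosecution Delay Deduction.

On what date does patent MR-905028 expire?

Earliest priority filing: 25 May 1983.
Base term: 25 May 1983 + 20 years → 25 May 2003.
Regulatory Review Extension: 1123 days claimed exceeds the 1083-day cap, so +1083 days → 12 May 2006.
Prosecution Delay Deduction: −276 days → 9 August 2005.

August 9, 2005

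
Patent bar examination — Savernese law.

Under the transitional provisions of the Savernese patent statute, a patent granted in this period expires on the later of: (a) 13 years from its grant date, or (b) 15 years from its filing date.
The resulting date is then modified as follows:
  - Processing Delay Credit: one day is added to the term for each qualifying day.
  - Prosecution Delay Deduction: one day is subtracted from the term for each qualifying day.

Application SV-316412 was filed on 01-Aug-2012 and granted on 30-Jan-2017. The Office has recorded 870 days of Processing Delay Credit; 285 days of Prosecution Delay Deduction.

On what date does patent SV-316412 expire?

(a) grant + 13 years → 30 January 2030.
(b) filing + 15 years → 1 August 2027.
Later of the two: 30 January 2030.
Processing Delay Credit: +870 days → 18 June 2032.
Prosecution Delay Deduction: −285 days → 7 September 2031.

September 7, 2031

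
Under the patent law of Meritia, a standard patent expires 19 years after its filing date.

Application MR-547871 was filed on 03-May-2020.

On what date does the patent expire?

Filing date + 19 years → 3 May 2039.

May 3, 2039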